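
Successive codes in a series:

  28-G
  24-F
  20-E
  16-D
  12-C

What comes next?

For the first component, −4 each step: 28, 24, 20, 16, 12 → 8.
Letter — letters move back 1 place in the alphabet: G, F, E, D, C → B.
Putting it together: 8-B.

8-B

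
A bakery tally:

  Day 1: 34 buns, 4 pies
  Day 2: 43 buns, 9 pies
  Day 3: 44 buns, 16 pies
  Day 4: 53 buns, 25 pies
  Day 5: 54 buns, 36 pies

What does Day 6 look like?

Buns — alternating steps +9, +1, +9, +1, …: 34, 43, 44, 53, 54 → 63.
Pies: perfect squares: 2², 3², 4², …; 4, 9, 16, 25, 36 → 49.
Putting it together: 63 buns, 49 pies.

63 buns, 49 pies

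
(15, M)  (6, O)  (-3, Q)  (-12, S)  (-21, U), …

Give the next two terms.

(-30, W), (-39, Y)

For the first component, −9 each step: 15, 6, -3, -12, -21 → -30 → -39.
Letter goes M, O, Q, S, U → W → Y (letters move forward 2 places in the alphabet).
Putting the parts together: (-30, W) and then (-39, Y).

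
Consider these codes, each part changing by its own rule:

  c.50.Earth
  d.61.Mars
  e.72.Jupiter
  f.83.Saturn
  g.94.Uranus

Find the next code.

h.105.Neptune

Letter goes c, d, e, f, g → h (letters move forward 1 place in the alphabet).
For the second component, +11 each step: 50, 61, 72, 83, 94 → 105.
Planet: runs through the planets Mercury→Neptune; Earth, Mars, Jupiter, Saturn, Uranus → Neptune.
So the next code is h.105.Neptune.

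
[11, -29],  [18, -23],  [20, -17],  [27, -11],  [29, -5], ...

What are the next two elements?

[36, 1], [38, 7]

First coordinate: alternating steps +7, +2, +7, +2, …; 11, 18, 20, 27, 29 → 36 → 38.
For the second coordinate, +6 each step: -29, -23, -17, -11, -5 → 1 → 7.
Putting the parts together: [36, 1] and then [38, 7].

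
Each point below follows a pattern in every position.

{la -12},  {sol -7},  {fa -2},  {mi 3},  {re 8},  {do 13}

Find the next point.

Note: la, sol, fa, mi, re, do → ti (runs backward through the solfège scale do→ti).
Second value: -12, -7, -2, 3, 8, 13 → 18 (+5 each step).
Putting it together: {ti 18}.

{ti 18}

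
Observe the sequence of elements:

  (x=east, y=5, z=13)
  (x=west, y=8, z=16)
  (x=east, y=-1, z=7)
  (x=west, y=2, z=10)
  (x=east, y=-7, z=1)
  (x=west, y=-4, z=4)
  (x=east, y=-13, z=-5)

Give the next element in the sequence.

For the x, alternates east ↔ west: east, west, east, west, east, west, east → west.
Y — alternating steps +3, −9, +3, −9, …: 5, 8, -1, 2, -7, -4, -13 → -10.
For the z, always 8 more than the y: 13, 16, 7, 10, 1, 4, -5 → -2.
So the next element is (x=west, y=-10, z=-2).

(x=west, y=-10, z=-2)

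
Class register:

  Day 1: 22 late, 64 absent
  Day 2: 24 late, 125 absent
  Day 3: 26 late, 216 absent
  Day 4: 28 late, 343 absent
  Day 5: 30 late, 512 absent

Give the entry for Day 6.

Late goes 22, 24, 26, 28, 30 → 32 (+2 each step).
Absent — perfect cubes: 4³, 5³, 6³, …: 64, 125, 216, 343, 512 → 729.
Putting it together: 32 late, 729 absent.

32 late, 729 absent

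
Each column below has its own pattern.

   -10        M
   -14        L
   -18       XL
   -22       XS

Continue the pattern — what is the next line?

For the first component, −4 each step: -10, -14, -18, -22 → -26.
Size — runs through clothing sizes XS→XL: M, L, XL, XS → S.
Combining the parts gives -26  S.

-26  S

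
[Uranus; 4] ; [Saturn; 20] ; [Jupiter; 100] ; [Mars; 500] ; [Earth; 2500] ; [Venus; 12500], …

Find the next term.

[Mercury; 62500]

For the planet, runs backward through the planets Mercury→Neptune: Uranus, Saturn, Jupiter, Mars, Earth, Venus → Mercury.
Second coordinate — ×5 each step: 4, 20, 100, 500, 2500, 12500 → 62500.
Putting it together: [Mercury; 62500].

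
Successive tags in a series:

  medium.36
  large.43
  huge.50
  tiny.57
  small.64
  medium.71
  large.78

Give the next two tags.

huge.85, tiny.92

For the size, repeats medium → large → huge → tiny → small: medium, large, huge, tiny, small, medium, large → huge → tiny.
Second component: +7 each step; 36, 43, 50, 57, 64, 71, 78 → 85 → 92.
Putting the parts together: huge.85 and then tiny.92.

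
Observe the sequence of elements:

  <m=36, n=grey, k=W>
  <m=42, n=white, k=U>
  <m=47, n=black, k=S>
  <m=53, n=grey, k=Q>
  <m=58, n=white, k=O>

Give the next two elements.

M: alternating steps +6, +5, +6, +5, …; 36, 42, 47, 53, 58 → 64 → 69.
N — repeats grey → white → black: grey, white, black, grey, white → black → grey.
K: letters move back 2 places in the alphabet; W, U, S, Q, O → M → K.
Putting the parts together: <m=64, n=black, k=M> and then <m=69, n=grey, k=K>.

<m=64, n=black, k=M>, <m=69, n=grey, k=K>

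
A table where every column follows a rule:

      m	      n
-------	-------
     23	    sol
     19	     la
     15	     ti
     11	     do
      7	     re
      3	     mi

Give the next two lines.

-1  fa; -5  sol

Column m: −4 each step; 23, 19, 15, 11, 7, 3 → -1 → -5.
Column n — runs through the solfège scale do→ti: sol, la, ti, do, re, mi → fa → sol.
So the next two lines are -1  fa and -5  sol.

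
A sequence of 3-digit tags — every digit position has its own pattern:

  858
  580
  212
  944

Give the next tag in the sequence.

First digit: −3 each step, mod 10; 8, 5, 2, 9 → 6.
Second digit: +3 each step, mod 10, so 5, 8, 1, 4 → 7.
Third digit: 8, 0, 2, 4 → 6 (+2 each step, mod 10).
So the next tag is 676.

676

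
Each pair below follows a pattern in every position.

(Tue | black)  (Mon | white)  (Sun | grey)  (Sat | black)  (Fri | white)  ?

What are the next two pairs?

(Thu | grey), (Wed | black)

Day: runs backward through the weekdays Mon→Sun; Tue, Mon, Sun, Sat, Fri → Thu → Wed.
Shade: repeats black → white → grey; black, white, grey, black, white → grey → black.
Putting the parts together: (Thu | grey) and then (Wed | black).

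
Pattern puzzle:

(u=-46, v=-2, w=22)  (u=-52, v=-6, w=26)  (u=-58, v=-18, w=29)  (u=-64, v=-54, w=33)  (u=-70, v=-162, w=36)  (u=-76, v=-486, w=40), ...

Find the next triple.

(u=-82, v=-1458, w=43)

For the u, −6 each step: -46, -52, -58, -64, -70, -76 → -82.
V: ×3 each step; -2, -6, -18, -54, -162, -486 → -1458.
W: alternating steps +4, +3, +4, +3, …, so 22, 26, 29, 33, 36, 40 → 43.
So the next triple is (u=-82, v=-1458, w=43).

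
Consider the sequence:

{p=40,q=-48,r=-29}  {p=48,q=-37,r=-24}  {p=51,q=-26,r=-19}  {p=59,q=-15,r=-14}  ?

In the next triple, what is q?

Q goes -48, -37, -26, -15 → -4 (+11 each step).

-4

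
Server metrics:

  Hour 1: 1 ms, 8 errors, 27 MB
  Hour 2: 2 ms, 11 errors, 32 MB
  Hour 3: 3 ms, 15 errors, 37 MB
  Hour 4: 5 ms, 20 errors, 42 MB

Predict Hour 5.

8 ms, 26 errors, 47 MB

Ms — each term is the sum of the two before it: 1, 2, 3, 5 → 8.
For the errors, differences are 3, 4, 5, … (increasing by 1 each time): 8, 11, 15, 20 → 26.
MB: 27, 32, 37, 42 → 47 (+5 each step).
Combining the parts gives 8 ms, 26 errors, 47 MB.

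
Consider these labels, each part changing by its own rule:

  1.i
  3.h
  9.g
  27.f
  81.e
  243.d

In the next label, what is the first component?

729

First component: ×3 each step, so 1, 3, 9, 27, 81, 243 → 729.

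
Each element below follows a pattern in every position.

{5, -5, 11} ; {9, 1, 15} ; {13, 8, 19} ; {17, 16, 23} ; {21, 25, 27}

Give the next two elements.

{25, 35, 31}, {29, 46, 35}

First coordinate — +4 each step: 5, 9, 13, 17, 21 → 25 → 29.
Second coordinate: -5, 1, 8, 16, 25 → 35 → 46 (differences are 6, 7, 8, … (increasing by 1 each time)).
Third coordinate: +4 each step, so 11, 15, 19, 23, 27 → 31 → 35.
Putting the parts together: {25, 35, 31} and then {29, 46, 35}.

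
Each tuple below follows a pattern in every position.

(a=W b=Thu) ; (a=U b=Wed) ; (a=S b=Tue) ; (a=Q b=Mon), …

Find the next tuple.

(a=O b=Sun)

For the a, letters move back 2 places in the alphabet: W, U, S, Q → O.
B: runs backward through the weekdays Mon→Sun; Thu, Wed, Tue, Mon → Sun.
Combining the parts gives (a=O b=Sun).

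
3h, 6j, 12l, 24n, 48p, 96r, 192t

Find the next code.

384v

First component: ×2 each step, so 3, 6, 12, 24, 48, 96, 192 → 384.
Letter: letters move forward 2 places in the alphabet; h, j, l, n, p, r, t → v.
Combining the parts gives 384v.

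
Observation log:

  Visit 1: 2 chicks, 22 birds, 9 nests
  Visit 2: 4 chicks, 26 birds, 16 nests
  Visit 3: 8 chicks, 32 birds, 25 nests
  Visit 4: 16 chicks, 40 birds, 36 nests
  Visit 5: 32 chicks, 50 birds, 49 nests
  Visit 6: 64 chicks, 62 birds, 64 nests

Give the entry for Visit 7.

Chicks: ×2 each step, so 2, 4, 8, 16, 32, 64 → 128.
Birds goes 22, 26, 32, 40, 50, 62 → 76 (differences are 4, 6, 8, … (increasing by 2 each time)).
Nests: 9, 16, 25, 36, 49, 64 → 81 (perfect squares: 3², 4², 5², …).
Putting it together: 128 chicks, 76 birds, 81 nests.

128 chicks, 76 birds, 81 nests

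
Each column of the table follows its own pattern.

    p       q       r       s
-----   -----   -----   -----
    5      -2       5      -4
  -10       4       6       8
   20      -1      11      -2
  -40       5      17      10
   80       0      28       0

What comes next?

Column p: ×(-2) each step, so 5, -10, 20, -40, 80 → -160.
Column q: alternating steps +6, −5, +6, −5, …, so -2, 4, -1, 5, 0 → 6.
For the column r, each term is the sum of the two before it: 5, 6, 11, 17, 28 → 45.
Column s — always 2 × the column q: -4, 8, -2, 10, 0 → 12.
So the next row is -160  6  45  12.

-160  6  45  12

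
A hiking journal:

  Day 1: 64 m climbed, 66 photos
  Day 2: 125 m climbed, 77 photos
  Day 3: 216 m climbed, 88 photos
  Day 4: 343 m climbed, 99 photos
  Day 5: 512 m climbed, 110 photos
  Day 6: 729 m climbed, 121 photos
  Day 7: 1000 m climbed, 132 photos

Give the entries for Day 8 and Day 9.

M climbed: perfect cubes: 4³, 5³, 6³, …, so 64, 125, 216, 343, 512, 729, 1000 → 1331 → 1728.
For the photos, +11 each step: 66, 77, 88, 99, 110, 121, 132 → 143 → 154.
Putting the parts together: 1331 m climbed, 143 photos and then 1728 m climbed, 154 photos.

1331 m climbed, 143 photos; 1728 m climbed, 154 photos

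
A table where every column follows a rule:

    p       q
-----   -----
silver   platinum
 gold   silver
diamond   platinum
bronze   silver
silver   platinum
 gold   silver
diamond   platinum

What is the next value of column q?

Column p: repeats silver → gold → diamond → bronze, so silver, gold, diamond, bronze, silver, gold, diamond → bronze.
Column q: alternates platinum ↔ silver, so platinum, silver, platinum, silver, platinum, silver, platinum → silver.

silver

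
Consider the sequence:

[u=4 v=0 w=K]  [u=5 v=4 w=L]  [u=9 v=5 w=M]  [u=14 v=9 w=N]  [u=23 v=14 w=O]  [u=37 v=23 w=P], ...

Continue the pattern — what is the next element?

[u=60 v=37 w=Q]

U goes 4, 5, 9, 14, 23, 37 → 60 (each term is the sum of the two before it).
V goes 0, 4, 5, 9, 14, 23 → 37 (always the previous value of the u).
W goes K, L, M, N, O, P → Q (letters move forward 1 place in the alphabet).
So the next element is [u=60 v=37 w=Q].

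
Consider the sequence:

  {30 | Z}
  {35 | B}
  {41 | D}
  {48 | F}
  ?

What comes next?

{56 | H}

First part goes 30, 35, 41, 48 → 56 (differences are 5, 6, 7, … (increasing by 1 each time)).
Letter: letters move forward 2 places in the alphabet, wrapping Z→A; Z, B, D, F → H.
So the next tuple is {56 | H}.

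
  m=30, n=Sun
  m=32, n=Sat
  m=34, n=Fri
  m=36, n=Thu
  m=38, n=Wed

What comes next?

m=40, n=Tue

M goes 30, 32, 34, 36, 38 → 40 (+2 each step).
N: Sun, Sat, Fri, Thu, Wed → Tue (runs backward through the weekdays Mon→Sun).
Combining the parts gives m=40, n=Tue.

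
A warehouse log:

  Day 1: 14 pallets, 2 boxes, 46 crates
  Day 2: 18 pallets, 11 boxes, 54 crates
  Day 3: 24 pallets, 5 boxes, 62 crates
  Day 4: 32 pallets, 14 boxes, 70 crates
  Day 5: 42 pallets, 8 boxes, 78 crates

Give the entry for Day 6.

54 pallets, 17 boxes, 86 crates

Pallets — differences are 4, 6, 8, … (increasing by 2 each time): 14, 18, 24, 32, 42 → 54.
For the boxes, alternating steps +9, −6, +9, −6, …: 2, 11, 5, 14, 8 → 17.
Crates — +8 each step: 46, 54, 62, 70, 78 → 86.
Putting it together: 54 pallets, 17 boxes, 86 crates.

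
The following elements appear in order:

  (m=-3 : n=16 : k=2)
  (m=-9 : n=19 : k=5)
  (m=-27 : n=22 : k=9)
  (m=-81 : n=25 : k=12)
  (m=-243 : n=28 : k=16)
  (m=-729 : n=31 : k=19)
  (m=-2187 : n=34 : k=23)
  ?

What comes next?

(m=-6561 : n=37 : k=26)

M — ×3 each step: -3, -9, -27, -81, -243, -729, -2187 → -6561.
N goes 16, 19, 22, 25, 28, 31, 34 → 37 (+3 each step).
K: alternating steps +3, +4, +3, +4, …, so 2, 5, 9, 12, 16, 19, 23 → 26.
Putting it together: (m=-6561 : n=37 : k=26).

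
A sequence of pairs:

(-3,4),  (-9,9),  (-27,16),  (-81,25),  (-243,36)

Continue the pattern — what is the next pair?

First entry goes -3, -9, -27, -81, -243 → -729 (×3 each step).
Second entry: 4, 9, 16, 25, 36 → 49 (perfect squares: 2², 3², 4², …).
Putting it together: (-729,49).

(-729,49)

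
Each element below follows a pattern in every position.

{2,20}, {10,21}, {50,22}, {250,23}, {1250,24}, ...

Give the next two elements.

{6250,25}, {31250,26}

First coordinate goes 2, 10, 50, 250, 1250 → 6250 → 31250 (×5 each step).
Second coordinate goes 20, 21, 22, 23, 24 → 25 → 26 (+1 each step).
So the next two elements are {6250,25} and {31250,26}.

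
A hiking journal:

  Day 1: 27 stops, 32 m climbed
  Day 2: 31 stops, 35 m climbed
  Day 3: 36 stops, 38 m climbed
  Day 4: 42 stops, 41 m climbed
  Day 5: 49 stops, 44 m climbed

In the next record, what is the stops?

Stops: differences are 4, 5, 6, … (increasing by 1 each time); 27, 31, 36, 42, 49 → 57.

57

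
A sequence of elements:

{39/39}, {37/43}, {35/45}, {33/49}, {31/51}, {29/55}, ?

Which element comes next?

{27/57}

First slot goes 39, 37, 35, 33, 31, 29 → 27 (−2 each step).
Second slot: alternating steps +4, +2, +4, +2, …, so 39, 43, 45, 49, 51, 55 → 57.
So the next element is {27/57}.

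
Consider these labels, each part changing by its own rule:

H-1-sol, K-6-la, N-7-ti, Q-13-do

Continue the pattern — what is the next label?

T-20-re

Letter: H, K, N, Q → T (letters move forward 3 places in the alphabet).
Second component: each term is the sum of the two before it; 1, 6, 7, 13 → 20.
Note: sol, la, ti, do → re (runs through the solfège scale do→ti).
Combining the parts gives T-20-re.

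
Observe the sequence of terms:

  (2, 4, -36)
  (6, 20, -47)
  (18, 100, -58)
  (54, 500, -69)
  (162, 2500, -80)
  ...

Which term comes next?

First coordinate: 2, 6, 18, 54, 162 → 486 (×3 each step).
Second coordinate — ×5 each step: 4, 20, 100, 500, 2500 → 12500.
Third coordinate goes -36, -47, -58, -69, -80 → -91 (−11 each step).
So the next term is (486, 12500, -91).

(486, 12500, -91)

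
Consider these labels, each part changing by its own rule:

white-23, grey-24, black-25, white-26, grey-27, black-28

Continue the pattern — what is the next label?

Shade: repeats white → grey → black; white, grey, black, white, grey, black → white.
Second component — +1 each step: 23, 24, 25, 26, 27, 28 → 29.
Combining the parts gives white-29.

white-29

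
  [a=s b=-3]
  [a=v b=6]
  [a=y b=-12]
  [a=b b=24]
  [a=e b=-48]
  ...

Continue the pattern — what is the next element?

A: letters move forward 3 places in the alphabet, wrapping Z→A, so s, v, y, b, e → h.
B — ×(-2) each step: -3, 6, -12, 24, -48 → 96.
So the next element is [a=h b=96].

[a=h b=96]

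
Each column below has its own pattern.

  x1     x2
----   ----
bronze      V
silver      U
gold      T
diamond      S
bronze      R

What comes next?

Column x1: bronze, silver, gold, diamond, bronze → silver (repeats bronze → silver → gold → diamond).
Column x2 — letters move back 1 place in the alphabet: V, U, T, S, R → Q.
Combining the parts gives silver  Q.

silver  Q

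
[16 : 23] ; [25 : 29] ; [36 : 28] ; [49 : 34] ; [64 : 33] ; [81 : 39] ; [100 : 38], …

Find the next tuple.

[121 : 44]

First component: perfect squares: 4², 5², 6², …; 16, 25, 36, 49, 64, 81, 100 → 121.
Second component: 23, 29, 28, 34, 33, 39, 38 → 44 (alternating steps +6, −1, +6, −1, …).
So the next tuple is [121 : 44].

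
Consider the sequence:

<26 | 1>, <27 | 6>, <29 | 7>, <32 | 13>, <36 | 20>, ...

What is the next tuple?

First slot — differences are 1, 2, 3, … (increasing by 1 each time): 26, 27, 29, 32, 36 → 41.
Second slot: 1, 6, 7, 13, 20 → 33 (each term is the sum of the two before it).
Putting it together: <41 | 33>.

<41 | 33>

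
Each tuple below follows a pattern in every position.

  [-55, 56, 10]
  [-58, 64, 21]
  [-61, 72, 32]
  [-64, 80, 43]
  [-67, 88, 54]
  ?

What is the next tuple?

[-70, 96, 65]

First part: −3 each step, so -55, -58, -61, -64, -67 → -70.
For the second part, +8 each step: 56, 64, 72, 80, 88 → 96.
Third part goes 10, 21, 32, 43, 54 → 65 (+11 each step).
So the next tuple is [-70, 96, 65].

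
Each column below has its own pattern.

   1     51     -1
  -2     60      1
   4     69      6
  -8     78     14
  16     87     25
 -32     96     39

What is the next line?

For the first component, ×(-2) each step: 1, -2, 4, -8, 16, -32 → 64.
Second component goes 51, 60, 69, 78, 87, 96 → 105 (+9 each step).
Third component goes -1, 1, 6, 14, 25, 39 → 56 (differences are 2, 5, 8, … (increasing by 3 each time)).
Putting it together: 64  105  56.

64  105  56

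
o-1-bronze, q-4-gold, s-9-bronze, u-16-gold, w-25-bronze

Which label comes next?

y-36-gold

For the letter, letters move forward 2 places in the alphabet: o, q, s, u, w → y.
Second component: 1, 4, 9, 16, 25 → 36 (perfect squares: 1², 2², 3², …).
Rank goes bronze, gold, bronze, gold, bronze → gold (alternates bronze ↔ gold).
Putting it together: y-36-gold.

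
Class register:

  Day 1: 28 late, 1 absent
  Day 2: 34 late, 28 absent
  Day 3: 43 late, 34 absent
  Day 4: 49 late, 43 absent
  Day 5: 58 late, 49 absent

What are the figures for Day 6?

Late goes 28, 34, 43, 49, 58 → 64 (alternating steps +6, +9, +6, +9, …).
Absent: always the previous value of the late, so 1, 28, 34, 43, 49 → 58.
Combining the parts gives 64 late, 58 absent.

64 late, 58 absent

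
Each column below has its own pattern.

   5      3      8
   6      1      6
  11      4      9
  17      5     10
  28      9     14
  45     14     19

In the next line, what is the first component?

73

First component: each term is the sum of the two before it, so 5, 6, 11, 17, 28, 45 → 73.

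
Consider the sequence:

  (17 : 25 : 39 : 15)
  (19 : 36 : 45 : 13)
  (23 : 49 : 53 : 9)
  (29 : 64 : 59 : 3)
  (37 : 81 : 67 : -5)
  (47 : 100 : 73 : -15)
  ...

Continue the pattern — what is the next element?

(59 : 121 : 81 : -27)

For the first value, differences are 2, 4, 6, … (increasing by 2 each time): 17, 19, 23, 29, 37, 47 → 59.
Second value: perfect squares: 5², 6², 7², …; 25, 36, 49, 64, 81, 100 → 121.
Third value: 39, 45, 53, 59, 67, 73 → 81 (alternating steps +6, +8, +6, +8, …).
Fourth value: together with the first value always sums to 32; 15, 13, 9, 3, -5, -15 → -27.
So the next element is (59 : 121 : 81 : -27).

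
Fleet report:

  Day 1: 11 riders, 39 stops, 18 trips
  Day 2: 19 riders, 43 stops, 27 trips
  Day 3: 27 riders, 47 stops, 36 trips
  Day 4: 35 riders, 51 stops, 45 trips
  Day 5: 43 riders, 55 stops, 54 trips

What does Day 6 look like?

51 riders, 59 stops, 63 trips

For the riders, +8 each step: 11, 19, 27, 35, 43 → 51.
Stops — +4 each step: 39, 43, 47, 51, 55 → 59.
For the trips, +9 each step: 18, 27, 36, 45, 54 → 63.
Putting it together: 51 riders, 59 stops, 63 trips.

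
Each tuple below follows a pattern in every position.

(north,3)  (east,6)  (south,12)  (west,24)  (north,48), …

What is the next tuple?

Direction: north, east, south, west, north → east (repeats north → east → south → west).
Second coordinate — ×2 each step: 3, 6, 12, 24, 48 → 96.
Combining the parts gives (east,96).

(east,96)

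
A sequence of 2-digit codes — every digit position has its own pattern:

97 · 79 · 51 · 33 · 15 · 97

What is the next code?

79

For the first digit, −2 each step, mod 10: 9, 7, 5, 3, 1, 9 → 7.
Second digit: 7, 9, 1, 3, 5, 7 → 9 (+2 each step, mod 10).
Combining the parts gives 79.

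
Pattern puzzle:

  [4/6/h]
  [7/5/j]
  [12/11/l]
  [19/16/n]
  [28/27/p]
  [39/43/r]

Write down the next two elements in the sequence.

First part goes 4, 7, 12, 19, 28, 39 → 52 → 67 (differences are 3, 5, 7, … (increasing by 2 each time)).
Second part: each term is the sum of the two before it, so 6, 5, 11, 16, 27, 43 → 70 → 113.
Letter: h, j, l, n, p, r → t → v (letters move forward 2 places in the alphabet).
So the next two elements are [52/70/t] and [67/113/v].

[52/70/t], [67/113/v]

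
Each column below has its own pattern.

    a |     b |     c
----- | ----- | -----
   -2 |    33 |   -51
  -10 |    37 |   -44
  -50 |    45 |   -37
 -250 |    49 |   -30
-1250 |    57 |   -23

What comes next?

Column a: -2, -10, -50, -250, -1250 → -6250 (×5 each step).
Column b: 33, 37, 45, 49, 57 → 61 (alternating steps +4, +8, +4, +8, …).
Column c — +7 each step: -51, -44, -37, -30, -23 → -16.
Putting it together: -6250  61  -16.

-6250  61  -16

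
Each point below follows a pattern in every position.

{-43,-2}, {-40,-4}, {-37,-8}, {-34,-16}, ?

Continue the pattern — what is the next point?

{-31,-32}

First value: +3 each step, so -43, -40, -37, -34 → -31.
For the second value, ×2 each step: -2, -4, -8, -16 → -32.
Putting it together: {-31,-32}.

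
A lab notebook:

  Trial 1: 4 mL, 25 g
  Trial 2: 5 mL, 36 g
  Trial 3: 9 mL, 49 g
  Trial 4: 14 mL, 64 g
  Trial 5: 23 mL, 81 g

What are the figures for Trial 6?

37 mL, 100 g

ML: 4, 5, 9, 14, 23 → 37 (each term is the sum of the two before it).
G: perfect squares: 5², 6², 7², …; 25, 36, 49, 64, 81 → 100.
So the next record is 37 mL, 100 g.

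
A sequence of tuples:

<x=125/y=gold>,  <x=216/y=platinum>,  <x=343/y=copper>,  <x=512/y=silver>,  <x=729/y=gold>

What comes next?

X goes 125, 216, 343, 512, 729 → 1000 (perfect cubes: 5³, 6³, 7³, …).
Y — repeats gold → platinum → copper → silver: gold, platinum, copper, silver, gold → platinum.
So the next tuple is <x=1000/y=platinum>.

<x=1000/y=platinum>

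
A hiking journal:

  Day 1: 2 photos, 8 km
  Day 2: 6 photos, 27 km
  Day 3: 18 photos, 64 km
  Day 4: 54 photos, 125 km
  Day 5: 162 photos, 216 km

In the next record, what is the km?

343

Photos — ×3 each step: 2, 6, 18, 54, 162 → 486.
For the km, perfect cubes: 2³, 3³, 4³, …: 8, 27, 64, 125, 216 → 343.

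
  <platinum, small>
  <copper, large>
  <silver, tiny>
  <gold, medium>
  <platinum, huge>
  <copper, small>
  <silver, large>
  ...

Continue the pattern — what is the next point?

<gold, tiny>

Metal: repeats platinum → copper → silver → gold, so platinum, copper, silver, gold, platinum, copper, silver → gold.
Size: small, large, tiny, medium, huge, small, large → tiny (repeats small → large → tiny → medium → huge).
Combining the parts gives <gold, tiny>.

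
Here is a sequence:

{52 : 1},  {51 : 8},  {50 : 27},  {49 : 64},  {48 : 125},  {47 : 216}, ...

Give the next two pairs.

First value goes 52, 51, 50, 49, 48, 47 → 46 → 45 (−1 each step).
Second value goes 1, 8, 27, 64, 125, 216 → 343 → 512 (perfect cubes: 1³, 2³, 3³, …).
So the next two pairs are {46 : 343} and {45 : 512}.

{46 : 343}, {45 : 512}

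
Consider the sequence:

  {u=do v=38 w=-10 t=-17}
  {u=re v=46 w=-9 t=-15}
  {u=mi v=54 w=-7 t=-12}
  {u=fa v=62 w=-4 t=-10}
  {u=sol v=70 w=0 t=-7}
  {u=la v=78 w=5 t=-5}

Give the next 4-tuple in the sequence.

U: runs through the solfège scale do→ti, so do, re, mi, fa, sol, la → ti.
V — +8 each step: 38, 46, 54, 62, 70, 78 → 86.
For the w, differences are 1, 2, 3, … (increasing by 1 each time): -10, -9, -7, -4, 0, 5 → 11.
T: alternating steps +2, +3, +2, +3, …, so -17, -15, -12, -10, -7, -5 → -2.
Combining the parts gives {u=ti v=86 w=11 t=-2}.

{u=ti v=86 w=11 t=-2}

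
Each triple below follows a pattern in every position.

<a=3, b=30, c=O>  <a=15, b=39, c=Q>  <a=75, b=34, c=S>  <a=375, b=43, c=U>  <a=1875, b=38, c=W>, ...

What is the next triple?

<a=9375, b=47, c=Y>

A: 3, 15, 75, 375, 1875 → 9375 (×5 each step).
For the b, alternating steps +9, −5, +9, −5, …: 30, 39, 34, 43, 38 → 47.
C: O, Q, S, U, W → Y (letters move forward 2 places in the alphabet).
Putting it together: <a=9375, b=47, c=Y>.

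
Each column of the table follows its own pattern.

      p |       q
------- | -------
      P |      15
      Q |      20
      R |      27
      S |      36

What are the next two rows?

T  47; U  60

Column p — letters move forward 1 place in the alphabet: P, Q, R, S → T → U.
Column q: 15, 20, 27, 36 → 47 → 60 (differences are 5, 7, 9, … (increasing by 2 each time)).
Putting the parts together: T  47 and then U  60.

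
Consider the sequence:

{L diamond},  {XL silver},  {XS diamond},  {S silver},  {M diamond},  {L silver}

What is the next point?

{XL diamond}

Size: L, XL, XS, S, M, L → XL (repeats L → XL → XS → S → M).
Rank: diamond, silver, diamond, silver, diamond, silver → diamond (alternates diamond ↔ silver).
So the next point is {XL diamond}.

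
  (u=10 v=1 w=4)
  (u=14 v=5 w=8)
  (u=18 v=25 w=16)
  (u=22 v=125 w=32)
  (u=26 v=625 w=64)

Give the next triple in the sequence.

U: +4 each step; 10, 14, 18, 22, 26 → 30.
V: 1, 5, 25, 125, 625 → 3125 (×5 each step).
W: 4, 8, 16, 32, 64 → 128 (×2 each step).
So the next triple is (u=30 v=3125 w=128).

(u=30 v=3125 w=128)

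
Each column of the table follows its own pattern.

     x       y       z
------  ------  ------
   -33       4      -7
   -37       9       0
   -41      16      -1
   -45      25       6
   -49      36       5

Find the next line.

-53  49  12

Column x: −4 each step; -33, -37, -41, -45, -49 → -53.
For the column y, perfect squares: 2², 3², 4², …: 4, 9, 16, 25, 36 → 49.
Column z: alternating steps +7, −1, +7, −1, …; -7, 0, -1, 6, 5 → 12.
Putting it together: -53  49  12.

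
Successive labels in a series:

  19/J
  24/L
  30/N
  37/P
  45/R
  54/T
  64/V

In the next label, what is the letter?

X

Letter — letters move forward 2 places in the alphabet: J, L, N, P, R, T, V → X.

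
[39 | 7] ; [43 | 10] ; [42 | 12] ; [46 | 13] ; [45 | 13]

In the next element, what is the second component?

First component: alternating steps +4, −1, +4, −1, …; 39, 43, 42, 46, 45 → 49.
Second component: 7, 10, 12, 13, 13 → 12 (differences are 3, 2, 1, … (decreasing by 1 each time)).

12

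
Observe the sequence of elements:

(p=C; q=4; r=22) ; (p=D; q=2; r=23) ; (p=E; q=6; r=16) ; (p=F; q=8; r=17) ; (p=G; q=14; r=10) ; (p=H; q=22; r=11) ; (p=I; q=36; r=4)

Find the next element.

(p=J; q=58; r=5)

P: letters move forward 1 place in the alphabet, so C, D, E, F, G, H, I → J.
Q — each term is the sum of the two before it: 4, 2, 6, 8, 14, 22, 36 → 58.
R — alternating steps +1, −7, +1, −7, …: 22, 23, 16, 17, 10, 11, 4 → 5.
So the next element is (p=J; q=58; r=5).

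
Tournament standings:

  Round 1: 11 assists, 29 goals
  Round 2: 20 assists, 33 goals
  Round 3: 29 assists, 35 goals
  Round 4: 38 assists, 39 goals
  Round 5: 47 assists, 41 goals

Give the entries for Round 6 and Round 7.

56 assists, 45 goals; 65 assists, 47 goals

Assists: +9 each step, so 11, 20, 29, 38, 47 → 56 → 65.
Goals — alternating steps +4, +2, +4, +2, …: 29, 33, 35, 39, 41 → 45 → 47.
So the next two lines are 56 assists, 45 goals and 65 assists, 47 goals.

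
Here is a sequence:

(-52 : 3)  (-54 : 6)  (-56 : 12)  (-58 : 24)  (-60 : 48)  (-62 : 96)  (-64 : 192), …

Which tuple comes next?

First part goes -52, -54, -56, -58, -60, -62, -64 → -66 (−2 each step).
Second part: ×2 each step; 3, 6, 12, 24, 48, 96, 192 → 384.
So the next tuple is (-66 : 384).

(-66 : 384)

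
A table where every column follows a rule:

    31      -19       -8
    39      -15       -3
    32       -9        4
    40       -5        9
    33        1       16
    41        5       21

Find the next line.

First component goes 31, 39, 32, 40, 33, 41 → 34 (alternating steps +8, −7, +8, −7, …).
Second component — alternating steps +4, +6, +4, +6, …: -19, -15, -9, -5, 1, 5 → 11.
Third component goes -8, -3, 4, 9, 16, 21 → 28 (alternating steps +5, +7, +5, +7, …).
Combining the parts gives 34  11  28.

34  11  28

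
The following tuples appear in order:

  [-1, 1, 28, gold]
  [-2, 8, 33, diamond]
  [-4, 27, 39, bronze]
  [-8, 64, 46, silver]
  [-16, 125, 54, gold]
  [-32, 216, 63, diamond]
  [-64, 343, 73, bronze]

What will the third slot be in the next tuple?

84

Third slot: differences are 5, 6, 7, … (increasing by 1 each time), so 28, 33, 39, 46, 54, 63, 73 → 84.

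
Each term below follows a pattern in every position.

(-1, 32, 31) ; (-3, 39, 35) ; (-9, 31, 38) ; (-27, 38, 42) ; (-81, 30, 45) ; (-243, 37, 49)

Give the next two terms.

(-729, 29, 52), (-2187, 36, 56)

For the first slot, ×3 each step: -1, -3, -9, -27, -81, -243 → -729 → -2187.
For the second slot, alternating steps +7, −8, +7, −8, …: 32, 39, 31, 38, 30, 37 → 29 → 36.
Third slot: 31, 35, 38, 42, 45, 49 → 52 → 56 (alternating steps +4, +3, +4, +3, …).
So the next two terms are (-729, 29, 52) and (-2187, 36, 56).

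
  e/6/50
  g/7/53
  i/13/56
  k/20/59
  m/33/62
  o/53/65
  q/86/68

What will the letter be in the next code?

s

Letter goes e, g, i, k, m, o, q → s (letters move forward 2 places in the alphabet).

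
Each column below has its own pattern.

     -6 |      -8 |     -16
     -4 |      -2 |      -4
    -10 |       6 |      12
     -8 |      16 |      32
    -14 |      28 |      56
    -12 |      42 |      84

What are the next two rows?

-18  58  116; -16  76  152

First component — alternating steps +2, −6, +2, −6, …: -6, -4, -10, -8, -14, -12 → -18 → -16.
Second component: differences are 6, 8, 10, … (increasing by 2 each time), so -8, -2, 6, 16, 28, 42 → 58 → 76.
For the third component, always 2 × the second component: -16, -4, 12, 32, 56, 84 → 116 → 152.
Putting the parts together: -18  58  116 and then -16  76  152.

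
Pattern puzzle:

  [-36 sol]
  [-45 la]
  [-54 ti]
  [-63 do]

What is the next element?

First component goes -36, -45, -54, -63 → -72 (−9 each step).
Note goes sol, la, ti, do → re (runs through the solfège scale do→ti).
Combining the parts gives [-72 re].

[-72 re]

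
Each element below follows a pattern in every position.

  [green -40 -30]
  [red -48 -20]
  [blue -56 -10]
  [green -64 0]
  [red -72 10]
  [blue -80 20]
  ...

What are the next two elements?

[green -88 30], [red -96 40]

Colour goes green, red, blue, green, red, blue → green → red (repeats green → red → blue).
Second part: −8 each step, so -40, -48, -56, -64, -72, -80 → -88 → -96.
For the third part, +10 each step: -30, -20, -10, 0, 10, 20 → 30 → 40.
So the next two elements are [green -88 30] and [red -96 40].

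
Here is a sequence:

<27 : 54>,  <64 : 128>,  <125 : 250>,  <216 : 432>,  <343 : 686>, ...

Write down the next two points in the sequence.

<512 : 1024>, <729 : 1458>

First component — perfect cubes: 3³, 4³, 5³, …: 27, 64, 125, 216, 343 → 512 → 729.
Second component — always 2 × the first component: 54, 128, 250, 432, 686 → 1024 → 1458.
So the next two points are <512 : 1024> and <729 : 1458>.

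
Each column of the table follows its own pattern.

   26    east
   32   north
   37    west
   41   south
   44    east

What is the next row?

46  north

First component: differences are 6, 5, 4, … (decreasing by 1 each time), so 26, 32, 37, 41, 44 → 46.
For the direction, repeats east → north → west → south: east, north, west, south, east → north.
Putting it together: 46  north.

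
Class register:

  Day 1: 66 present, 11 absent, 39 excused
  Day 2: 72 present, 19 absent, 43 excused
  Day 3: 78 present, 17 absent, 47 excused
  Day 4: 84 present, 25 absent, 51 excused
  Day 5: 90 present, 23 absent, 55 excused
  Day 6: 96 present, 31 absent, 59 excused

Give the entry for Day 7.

102 present, 29 absent, 63 excused

Present: 66, 72, 78, 84, 90, 96 → 102 (+6 each step).
Absent goes 11, 19, 17, 25, 23, 31 → 29 (alternating steps +8, −2, +8, −2, …).
Excused: +4 each step; 39, 43, 47, 51, 55, 59 → 63.
Putting it together: 102 present, 29 absent, 63 excused.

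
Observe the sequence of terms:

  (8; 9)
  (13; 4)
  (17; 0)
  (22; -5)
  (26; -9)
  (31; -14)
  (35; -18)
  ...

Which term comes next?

(40; -23)

First slot: 8, 13, 17, 22, 26, 31, 35 → 40 (alternating steps +5, +4, +5, +4, …).
Second slot goes 9, 4, 0, -5, -9, -14, -18 → -23 (together with the first slot always sums to 17).
Combining the parts gives (40; -23).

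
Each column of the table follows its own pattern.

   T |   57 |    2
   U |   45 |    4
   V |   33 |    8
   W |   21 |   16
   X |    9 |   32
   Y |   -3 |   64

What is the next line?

Letter goes T, U, V, W, X, Y → Z (letters move forward 1 place in the alphabet).
Second component goes 57, 45, 33, 21, 9, -3 → -15 (−12 each step).
Third component goes 2, 4, 8, 16, 32, 64 → 128 (×2 each step).
So the next line is Z  -15  128.

Z  -15  128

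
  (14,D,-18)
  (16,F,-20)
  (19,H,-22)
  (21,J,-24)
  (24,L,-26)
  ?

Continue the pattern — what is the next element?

For the first slot, alternating steps +2, +3, +2, +3, …: 14, 16, 19, 21, 24 → 26.
For the letter, letters move forward 2 places in the alphabet: D, F, H, J, L → N.
Third slot goes -18, -20, -22, -24, -26 → -28 (−2 each step).
Putting it together: (26,N,-28).

(26,N,-28)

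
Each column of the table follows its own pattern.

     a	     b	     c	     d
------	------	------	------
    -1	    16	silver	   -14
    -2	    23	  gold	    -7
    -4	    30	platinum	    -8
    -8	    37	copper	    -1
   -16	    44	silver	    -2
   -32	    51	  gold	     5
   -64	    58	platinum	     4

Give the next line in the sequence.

-128  65  copper  11

Column a: ×2 each step; -1, -2, -4, -8, -16, -32, -64 → -128.
Column b: +7 each step; 16, 23, 30, 37, 44, 51, 58 → 65.
Column c — repeats silver → gold → platinum → copper: silver, gold, platinum, copper, silver, gold, platinum → copper.
For the column d, alternating steps +7, −1, +7, −1, …: -14, -7, -8, -1, -2, 5, 4 → 11.
So the next line is -128  65  copper  11.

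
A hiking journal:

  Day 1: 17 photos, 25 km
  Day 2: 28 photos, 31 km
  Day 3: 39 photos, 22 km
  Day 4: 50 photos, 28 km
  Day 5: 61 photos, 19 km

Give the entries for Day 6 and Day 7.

72 photos, 25 km; 83 photos, 16 km

Photos: +11 each step; 17, 28, 39, 50, 61 → 72 → 83.
Km: alternating steps +6, −9, +6, −9, …; 25, 31, 22, 28, 19 → 25 → 16.
Putting the parts together: 72 photos, 25 km and then 83 photos, 16 km.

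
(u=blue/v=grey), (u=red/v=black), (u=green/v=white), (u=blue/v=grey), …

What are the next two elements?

U: repeats blue → red → green; blue, red, green, blue → red → green.
V goes grey, black, white, grey → black → white (repeats grey → black → white).
So the next two elements are (u=red/v=black) and (u=green/v=white).

(u=red/v=black), (u=green/v=white)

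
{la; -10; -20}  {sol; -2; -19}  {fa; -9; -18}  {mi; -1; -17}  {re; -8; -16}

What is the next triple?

{do; 0; -15}

For the note, runs backward through the solfège scale do→ti: la, sol, fa, mi, re → do.
For the second entry, alternating steps +8, −7, +8, −7, …: -10, -2, -9, -1, -8 → 0.
Third entry — +1 each step: -20, -19, -18, -17, -16 → -15.
Combining the parts gives {do; 0; -15}.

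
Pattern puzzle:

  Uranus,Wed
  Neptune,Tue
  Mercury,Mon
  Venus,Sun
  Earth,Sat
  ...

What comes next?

Mars,Fri

Planet: runs through the planets Mercury→Neptune; Uranus, Neptune, Mercury, Venus, Earth → Mars.
Day: runs backward through the weekdays Mon→Sun, so Wed, Tue, Mon, Sun, Sat → Fri.
So the next pair is Mars,Fri.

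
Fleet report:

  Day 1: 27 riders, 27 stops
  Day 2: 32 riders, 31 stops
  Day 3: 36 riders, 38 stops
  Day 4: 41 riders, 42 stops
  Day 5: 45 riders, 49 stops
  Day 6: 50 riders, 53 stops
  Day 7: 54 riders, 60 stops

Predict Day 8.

59 riders, 64 stops

Riders: alternating steps +5, +4, +5, +4, …; 27, 32, 36, 41, 45, 50, 54 → 59.
Stops — alternating steps +4, +7, +4, +7, …: 27, 31, 38, 42, 49, 53, 60 → 64.
Putting it together: 59 riders, 64 stops.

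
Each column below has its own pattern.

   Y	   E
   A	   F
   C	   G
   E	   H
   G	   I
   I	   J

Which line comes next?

K  K

First letter — letters move forward 2 places in the alphabet, wrapping Z→A: Y, A, C, E, G, I → K.
Second letter: letters move forward 1 place in the alphabet; E, F, G, H, I, J → K.
Combining the parts gives K  K.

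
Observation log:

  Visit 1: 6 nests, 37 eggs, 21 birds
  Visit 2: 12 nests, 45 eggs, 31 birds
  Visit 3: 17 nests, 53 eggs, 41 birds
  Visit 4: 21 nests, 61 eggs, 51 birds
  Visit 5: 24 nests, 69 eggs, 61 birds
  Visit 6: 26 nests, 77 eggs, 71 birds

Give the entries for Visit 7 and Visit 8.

Nests: differences are 6, 5, 4, … (decreasing by 1 each time); 6, 12, 17, 21, 24, 26 → 27 → 27.
Eggs: +8 each step, so 37, 45, 53, 61, 69, 77 → 85 → 93.
Birds — +10 each step: 21, 31, 41, 51, 61, 71 → 81 → 91.
So the next two rows are 27 nests, 85 eggs, 81 birds and 27 nests, 93 eggs, 91 birds.

27 nests, 85 eggs, 81 birds; 27 nests, 93 eggs, 91 birds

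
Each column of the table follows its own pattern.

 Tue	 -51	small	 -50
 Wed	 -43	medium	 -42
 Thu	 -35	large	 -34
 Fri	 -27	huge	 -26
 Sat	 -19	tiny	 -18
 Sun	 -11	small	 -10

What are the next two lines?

For the day, runs through the weekdays Mon→Sun: Tue, Wed, Thu, Fri, Sat, Sun → Mon → Tue.
Second component: -51, -43, -35, -27, -19, -11 → -3 → 5 (+8 each step).
For the size, repeats small → medium → large → huge → tiny: small, medium, large, huge, tiny, small → medium → large.
Fourth component — always 1 more than the second component: -50, -42, -34, -26, -18, -10 → -2 → 6.
So the next two lines are Mon  -3  medium  -2 and Tue  5  large  6.

Mon  -3  medium  -2; Tue  5  large  6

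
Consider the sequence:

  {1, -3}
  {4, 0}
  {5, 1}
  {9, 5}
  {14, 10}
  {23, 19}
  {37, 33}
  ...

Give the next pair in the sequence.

First value: 1, 4, 5, 9, 14, 23, 37 → 60 (each term is the sum of the two before it).
For the second value, always 4 less than the first value: -3, 0, 1, 5, 10, 19, 33 → 56.
Putting it together: {60, 56}.

{60, 56}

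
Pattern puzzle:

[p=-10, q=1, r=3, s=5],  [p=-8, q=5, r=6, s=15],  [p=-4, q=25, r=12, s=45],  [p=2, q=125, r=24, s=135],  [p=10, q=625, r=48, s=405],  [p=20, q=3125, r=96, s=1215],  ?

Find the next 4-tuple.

[p=32, q=15625, r=192, s=3645]

P — differences are 2, 4, 6, … (increasing by 2 each time): -10, -8, -4, 2, 10, 20 → 32.
Q: ×5 each step; 1, 5, 25, 125, 625, 3125 → 15625.
R: ×2 each step; 3, 6, 12, 24, 48, 96 → 192.
S: ×3 each step, so 5, 15, 45, 135, 405, 1215 → 3645.
Combining the parts gives [p=32, q=15625, r=192, s=3645].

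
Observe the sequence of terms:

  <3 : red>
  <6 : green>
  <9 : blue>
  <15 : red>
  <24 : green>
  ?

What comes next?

For the first entry, each term is the sum of the two before it: 3, 6, 9, 15, 24 → 39.
For the colour, repeats red → green → blue: red, green, blue, red, green → blue.
So the next term is <39 : blue>.

<39 : blue>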